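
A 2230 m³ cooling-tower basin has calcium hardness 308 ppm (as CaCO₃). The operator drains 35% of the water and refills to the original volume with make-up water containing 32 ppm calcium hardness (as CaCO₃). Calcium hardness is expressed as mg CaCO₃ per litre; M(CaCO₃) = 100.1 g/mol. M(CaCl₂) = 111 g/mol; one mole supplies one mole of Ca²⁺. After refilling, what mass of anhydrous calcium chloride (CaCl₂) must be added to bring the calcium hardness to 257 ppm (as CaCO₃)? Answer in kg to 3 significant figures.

113 kg

Volume: 2230 m³ = 2,230,000 L.
After draining 35% and refilling: 308 × 0.65 + 32 × 0.35 = 211.4 ppm.
Deficit to target: 257 − 211.4 = 45.6 mg/L.
As CaCO₃: 45.6 mg/L × 2,230,000 L = 101,700 g; ÷ 100.1 = 1016 mol Ca²⁺.
Mass: 1016 × 111 = 112,800 g.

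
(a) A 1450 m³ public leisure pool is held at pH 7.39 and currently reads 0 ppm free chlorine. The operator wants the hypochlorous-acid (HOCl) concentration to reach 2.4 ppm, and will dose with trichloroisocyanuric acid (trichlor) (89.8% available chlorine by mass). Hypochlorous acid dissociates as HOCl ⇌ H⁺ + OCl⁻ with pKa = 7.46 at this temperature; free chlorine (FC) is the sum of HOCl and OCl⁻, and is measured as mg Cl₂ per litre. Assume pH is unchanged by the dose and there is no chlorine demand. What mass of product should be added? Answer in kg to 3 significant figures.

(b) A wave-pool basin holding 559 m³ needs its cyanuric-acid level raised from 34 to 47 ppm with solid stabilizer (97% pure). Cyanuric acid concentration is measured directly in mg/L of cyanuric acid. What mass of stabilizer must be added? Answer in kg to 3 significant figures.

(a) 7.17 kg; (b) 7.49 kg

(a) Volume: 1450 m³ = 1,450,000 L.
(a) [OCl⁻]/[HOCl] = 10^(pH − pKa) = 10^(7.39 − 7.46) = 0.8511; fraction as HOCl = 1/(1 + 0.8511) = 0.5402.
(a) Free chlorine required for 2.4 ppm HOCl: 2.4 / 0.5402 = 4.443 ppm.
(a) FC to add: 4.443 − 0 = 4.443 mg/L as Cl₂.
(a) Cl₂ equivalent: 4.443 mg/L × 1,450,000 L = 6442 g.
(a) Product at 89.8% available Cl: 6442 / 0.898 = 7174 g.

(b) Volume: 559 m³ = 559,000 L.
(b) CYA to add: (47 − 34) = 13 mg/L × 559,000 L = 7267 g cyanuric acid.
(b) At 97% purity: 7267 / 0.97 = 7492 g product.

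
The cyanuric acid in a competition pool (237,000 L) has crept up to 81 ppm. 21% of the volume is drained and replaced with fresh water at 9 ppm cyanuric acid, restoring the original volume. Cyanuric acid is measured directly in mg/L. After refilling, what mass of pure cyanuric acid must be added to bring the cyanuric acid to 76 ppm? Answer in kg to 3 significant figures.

2.40 kg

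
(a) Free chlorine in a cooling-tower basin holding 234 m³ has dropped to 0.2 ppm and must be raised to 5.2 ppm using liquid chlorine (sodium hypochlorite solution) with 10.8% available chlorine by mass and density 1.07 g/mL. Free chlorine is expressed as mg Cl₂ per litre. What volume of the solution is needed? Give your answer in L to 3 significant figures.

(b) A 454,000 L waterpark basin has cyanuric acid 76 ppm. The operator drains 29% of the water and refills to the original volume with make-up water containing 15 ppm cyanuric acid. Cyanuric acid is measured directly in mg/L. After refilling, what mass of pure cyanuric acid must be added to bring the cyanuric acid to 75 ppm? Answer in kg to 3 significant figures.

(a) 10.1 L; (b) 7.58 kg

(a) Volume: 234 m³ = 234,000 L.
(a) Chlorine deficit: 5.2 − 0.2 = 5 ppm = 5 mg/L as Cl₂.
(a) Cl₂ equivalent needed: 5 mg/L × 234,000 L = 1,170,000 mg = 1170 g.
(a) Product at 10.8% available chlorine: 1170 / 0.108 = 10,830 g.
(a) Volume at density 1.07 g/mL: 10,830 g ÷ 1.07 g/mL = 10,120 mL.

(b) After draining 29% and refilling: 76 × 0.71 + 15 × 0.29 = 58.31 ppm.
(b) Deficit to target: 75 − 58.31 = 16.69 mg/L.
(b) Mass: 16.69 mg/L × 454,000 L = 7577 g cyanuric acid.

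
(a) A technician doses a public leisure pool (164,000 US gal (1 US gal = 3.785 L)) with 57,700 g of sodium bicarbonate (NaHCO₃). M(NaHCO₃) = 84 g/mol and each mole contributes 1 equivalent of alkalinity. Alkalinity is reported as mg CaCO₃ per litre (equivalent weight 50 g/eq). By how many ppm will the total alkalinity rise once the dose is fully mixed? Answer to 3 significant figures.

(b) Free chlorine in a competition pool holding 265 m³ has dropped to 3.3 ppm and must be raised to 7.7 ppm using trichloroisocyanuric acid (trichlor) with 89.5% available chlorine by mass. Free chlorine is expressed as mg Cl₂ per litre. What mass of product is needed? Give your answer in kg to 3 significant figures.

(a) Volume: 164,000 US gal × 3.785 L/gal = 620,740 L.
(a) Moles of NaHCO₃: 57,700 g ÷ 84 g/mol = 686.9 mol → 686.9 eq of alkalinity.
(a) As CaCO₃: 686.9 eq × 50 g/eq = 34,350 g.
(a) Rise: 34,350 g / 620,740 L × 1000 = 55.33 mg/L.

(b) Volume: 265 m³ = 265,000 L.
(b) Chlorine deficit: 7.7 − 3.3 = 4.4 ppm = 4.4 mg/L as Cl₂.
(b) Cl₂ equivalent needed: 4.4 mg/L × 265,000 L = 1,166,000 mg = 1166 g.
(b) Product at 89.5% available chlorine: 1166 / 0.895 = 1303 g.

(a) 55.3 ppm; (b) 1.30 kg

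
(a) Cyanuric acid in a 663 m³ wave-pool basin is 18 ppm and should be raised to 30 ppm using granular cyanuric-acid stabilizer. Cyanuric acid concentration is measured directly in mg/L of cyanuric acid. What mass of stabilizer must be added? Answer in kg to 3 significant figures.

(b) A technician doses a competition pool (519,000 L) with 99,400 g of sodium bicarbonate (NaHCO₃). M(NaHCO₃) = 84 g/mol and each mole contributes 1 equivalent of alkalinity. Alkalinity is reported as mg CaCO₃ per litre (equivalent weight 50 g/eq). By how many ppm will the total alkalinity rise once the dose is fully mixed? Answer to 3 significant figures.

(a) 7.96 kg; (b) 114 ppm

(a) Volume: 663 m³ = 663,000 L.
(a) CYA to add: (30 − 18) = 12 mg/L × 663,000 L = 7956 g cyanuric acid.

(b) Moles of NaHCO₃: 99,400 g ÷ 84 g/mol = 1183 mol → 1183 eq of alkalinity.
(b) As CaCO₃: 1183 eq × 50 g/eq = 59,170 g.
(b) Rise: 59,170 g / 519,000 L × 1000 = 114 mg/L.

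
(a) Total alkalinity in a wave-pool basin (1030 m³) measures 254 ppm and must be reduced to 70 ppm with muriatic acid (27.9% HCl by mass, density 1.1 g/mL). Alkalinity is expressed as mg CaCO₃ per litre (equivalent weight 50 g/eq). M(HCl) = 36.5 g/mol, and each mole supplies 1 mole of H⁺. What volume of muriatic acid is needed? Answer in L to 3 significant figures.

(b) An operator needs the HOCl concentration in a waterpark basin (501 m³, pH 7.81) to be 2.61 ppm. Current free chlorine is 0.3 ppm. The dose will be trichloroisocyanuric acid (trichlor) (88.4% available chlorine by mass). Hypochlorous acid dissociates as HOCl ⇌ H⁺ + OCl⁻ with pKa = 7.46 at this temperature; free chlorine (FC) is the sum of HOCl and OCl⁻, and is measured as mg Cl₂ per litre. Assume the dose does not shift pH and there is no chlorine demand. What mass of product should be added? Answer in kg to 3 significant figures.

(a) Volume: 1030 m³ = 1,030,000 L.
(a) Alkalinity to neutralize: (254 − 70) = 184 mg/L as CaCO₃ × 1,030,000 L = 189,500 g as CaCO₃.
(a) Equivalents of H⁺ required: 189,500 ÷ 50 g/eq = 3790 eq = 3790 mol HCl.
(a) Mass of HCl: 3790 × 36.5 = 138,300 g.
(a) Mass of 27.9% solution: 138,300 / 0.279 = 495,900 g.
(a) Volume: 495,900 g ÷ 1.1 g/mL = 450,800 mL.

(b) Volume: 501 m³ = 501,000 L.
(b) [OCl⁻]/[HOCl] = 10^(pH − pKa) = 10^(7.81 − 7.46) = 2.239; fraction as HOCl = 1/(1 + 2.239) = 0.3088.
(b) Free chlorine required for 2.61 ppm HOCl: 2.61 / 0.3088 = 8.453 ppm.
(b) FC to add: 8.453 − 0.3 = 8.153 mg/L as Cl₂.
(b) Cl₂ equivalent: 8.153 mg/L × 501,000 L = 4085 g.
(b) Product at 88.4% available Cl: 4085 / 0.884 = 4621 g.

(a) 451 L; (b) 4.62 kg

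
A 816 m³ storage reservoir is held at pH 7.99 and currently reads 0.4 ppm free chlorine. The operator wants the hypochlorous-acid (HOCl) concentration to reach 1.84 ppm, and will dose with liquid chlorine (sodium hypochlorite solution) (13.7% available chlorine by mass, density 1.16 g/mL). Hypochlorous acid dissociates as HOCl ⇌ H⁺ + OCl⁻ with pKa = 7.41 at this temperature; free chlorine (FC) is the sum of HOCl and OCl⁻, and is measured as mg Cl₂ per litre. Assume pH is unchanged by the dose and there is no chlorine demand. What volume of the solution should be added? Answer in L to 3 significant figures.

43.3 L

Volume: 816 m³ = 816,000 L.
[OCl⁻]/[HOCl] = 10^(pH − pKa) = 10^(7.99 − 7.41) = 3.802; fraction as HOCl = 1/(1 + 3.802) = 0.2083.
Free chlorine required for 1.84 ppm HOCl: 1.84 / 0.2083 = 8.835 ppm.
FC to add: 8.835 − 0.4 = 8.435 mg/L as Cl₂.
Cl₂ equivalent: 8.435 mg/L × 816,000 L = 6883 g.
Product at 13.7% available Cl: 6883 / 0.137 = 50,240 g.
Volume: 50,240 g ÷ 1.16 g/mL = 43,310 mL.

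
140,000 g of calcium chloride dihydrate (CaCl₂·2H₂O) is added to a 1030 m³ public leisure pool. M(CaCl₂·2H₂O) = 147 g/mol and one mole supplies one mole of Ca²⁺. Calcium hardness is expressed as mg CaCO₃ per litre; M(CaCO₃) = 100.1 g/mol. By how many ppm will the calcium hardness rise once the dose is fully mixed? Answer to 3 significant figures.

92.6 ppm

Volume: 1030 m³ = 1,030,000 L.
Moles of Ca²⁺: 140,000 g ÷ 147 g/mol = 952.4 mol.
As CaCO₃: 952.4 mol × 100.1 g/mol = 95,330 g.
Rise: 95,330 g / 1,030,000 L × 1000 = 92.56 mg/L.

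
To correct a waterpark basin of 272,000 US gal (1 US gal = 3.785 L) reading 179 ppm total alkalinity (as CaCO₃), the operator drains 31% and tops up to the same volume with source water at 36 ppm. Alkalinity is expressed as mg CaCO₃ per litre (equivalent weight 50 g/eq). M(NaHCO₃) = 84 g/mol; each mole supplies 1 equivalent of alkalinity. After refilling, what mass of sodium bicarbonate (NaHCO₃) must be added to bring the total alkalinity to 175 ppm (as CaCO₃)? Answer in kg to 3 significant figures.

Volume: 272,000 US gal × 3.785 L/gal = 1,029,520 L.
After draining 31% and refilling: 179 × 0.69 + 36 × 0.31 = 134.67 ppm.
Deficit to target: 175 − 134.67 = 40.33 mg/L.
As CaCO₃: 40.33 mg/L × 1,029,520 L = 41,520 g; ÷ 50 g/eq ÷ 1 = 830.4 mol NaHCO₃.
Mass: 830.4 × 84 = 69,750 g.

69.8 kg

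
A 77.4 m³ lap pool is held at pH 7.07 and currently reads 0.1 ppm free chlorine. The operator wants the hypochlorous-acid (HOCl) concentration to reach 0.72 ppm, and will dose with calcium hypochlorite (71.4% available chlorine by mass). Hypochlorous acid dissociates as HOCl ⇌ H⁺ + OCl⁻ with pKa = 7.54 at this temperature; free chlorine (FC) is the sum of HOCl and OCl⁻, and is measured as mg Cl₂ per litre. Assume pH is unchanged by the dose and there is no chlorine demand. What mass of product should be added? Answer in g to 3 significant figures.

93.7 g

Volume: 77.4 m³ = 77,400 L.
[OCl⁻]/[HOCl] = 10^(pH − pKa) = 10^(7.07 − 7.54) = 0.3388; fraction as HOCl = 1/(1 + 0.3388) = 0.7469.
Free chlorine required for 0.72 ppm HOCl: 0.72 / 0.7469 = 0.964 ppm.
FC to add: 0.964 − 0.1 = 0.864 mg/L as Cl₂.
Cl₂ equivalent: 0.864 mg/L × 77,400 L = 66.87 g.
Product at 71.4% available Cl: 66.87 / 0.714 = 93.66 g.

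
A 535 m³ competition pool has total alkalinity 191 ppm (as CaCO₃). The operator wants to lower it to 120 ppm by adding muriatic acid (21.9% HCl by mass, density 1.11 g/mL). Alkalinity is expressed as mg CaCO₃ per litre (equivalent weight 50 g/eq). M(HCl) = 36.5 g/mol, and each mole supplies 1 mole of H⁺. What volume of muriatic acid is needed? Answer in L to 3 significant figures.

114 L

Volume: 535 m³ = 535,000 L.
Alkalinity to neutralize: (191 − 120) = 71 mg/L as CaCO₃ × 535,000 L = 37,980 g as CaCO₃.
Equivalents of H⁺ required: 37,980 ÷ 50 g/eq = 759.7 eq = 759.7 mol HCl.
Mass of HCl: 759.7 × 36.5 = 27,730 g.
Mass of 21.9% solution: 27,730 / 0.219 = 126,600 g.
Volume: 126,600 g ÷ 1.11 g/mL = 114,100 mL.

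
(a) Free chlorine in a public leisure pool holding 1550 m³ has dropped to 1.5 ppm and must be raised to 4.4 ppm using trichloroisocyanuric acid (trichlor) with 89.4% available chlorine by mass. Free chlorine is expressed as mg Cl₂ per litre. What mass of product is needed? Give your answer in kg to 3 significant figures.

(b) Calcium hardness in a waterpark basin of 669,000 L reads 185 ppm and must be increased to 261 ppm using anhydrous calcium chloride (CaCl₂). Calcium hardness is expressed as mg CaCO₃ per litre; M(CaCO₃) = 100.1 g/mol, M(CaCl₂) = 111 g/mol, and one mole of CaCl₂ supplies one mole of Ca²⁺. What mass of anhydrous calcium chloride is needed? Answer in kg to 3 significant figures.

(a) 5.03 kg; (b) 56.4 kg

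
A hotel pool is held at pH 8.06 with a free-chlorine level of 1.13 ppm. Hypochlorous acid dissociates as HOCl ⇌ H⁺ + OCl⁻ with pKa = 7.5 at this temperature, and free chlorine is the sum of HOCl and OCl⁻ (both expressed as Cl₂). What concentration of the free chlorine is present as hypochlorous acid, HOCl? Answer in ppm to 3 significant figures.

[OCl⁻]/[HOCl] = 10^(pH − pKa) = 10^(8.06 − 7.5) = 10^0.56 = 3.631.
Fraction as HOCl = 1 / (1 + 3.631) = 0.2159.
HOCl = 0.2159 × 1.13 ppm = 0.244 ppm.

0.244 ppm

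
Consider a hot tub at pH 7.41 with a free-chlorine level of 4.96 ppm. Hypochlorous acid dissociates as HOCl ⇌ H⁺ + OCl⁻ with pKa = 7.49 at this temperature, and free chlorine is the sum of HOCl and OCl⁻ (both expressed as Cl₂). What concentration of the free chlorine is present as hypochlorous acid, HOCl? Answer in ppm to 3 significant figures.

2.71 ppm

[OCl⁻]/[HOCl] = 10^(pH − pKa) = 10^(7.41 − 7.49) = 10^-0.08 = 0.8318.
Fraction as HOCl = 1 / (1 + 0.8318) = 0.5459.
HOCl = 0.5459 × 4.96 ppm = 2.708 ppm.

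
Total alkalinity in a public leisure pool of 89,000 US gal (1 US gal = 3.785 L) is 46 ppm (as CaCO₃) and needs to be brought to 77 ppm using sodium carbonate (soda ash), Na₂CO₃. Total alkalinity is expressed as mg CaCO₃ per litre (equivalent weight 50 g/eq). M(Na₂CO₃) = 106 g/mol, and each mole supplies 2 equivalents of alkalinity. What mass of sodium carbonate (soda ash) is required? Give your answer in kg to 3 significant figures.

Volume: 89,000 US gal × 3.785 L/gal = 336,865 L.
Alkalinity to add: (77 − 46) = 31 mg/L as CaCO₃ × 336,865 L = 10,440 g as CaCO₃.
Equivalents: 10,440 g ÷ 50 g/eq = 208.9 eq.
Each mole of Na₂CO₃ supplies 2 eq, so 208.9 / 2 = 104.4 mol.
Mass: 104.4 mol × 106 g/mol = 11,070 g.

11.1 kg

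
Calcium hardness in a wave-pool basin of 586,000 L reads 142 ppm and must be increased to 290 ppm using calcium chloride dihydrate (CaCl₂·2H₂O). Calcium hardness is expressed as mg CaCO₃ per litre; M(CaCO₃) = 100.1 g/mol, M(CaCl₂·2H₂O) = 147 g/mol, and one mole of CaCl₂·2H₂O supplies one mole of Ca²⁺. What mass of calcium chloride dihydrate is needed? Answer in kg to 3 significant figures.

Hardness to add: (290 − 142) = 148 mg/L as CaCO₃ × 586,000 L = 86,730 g as CaCO₃.
Moles of Ca²⁺ (1 mol Ca²⁺ ≡ 1 mol CaCO₃): 86,730 / 100.1 g/mol = 866.4 mol.
Mass of CaCl₂·2H₂O: 866.4 × 147 = 127,400 g.

127 kg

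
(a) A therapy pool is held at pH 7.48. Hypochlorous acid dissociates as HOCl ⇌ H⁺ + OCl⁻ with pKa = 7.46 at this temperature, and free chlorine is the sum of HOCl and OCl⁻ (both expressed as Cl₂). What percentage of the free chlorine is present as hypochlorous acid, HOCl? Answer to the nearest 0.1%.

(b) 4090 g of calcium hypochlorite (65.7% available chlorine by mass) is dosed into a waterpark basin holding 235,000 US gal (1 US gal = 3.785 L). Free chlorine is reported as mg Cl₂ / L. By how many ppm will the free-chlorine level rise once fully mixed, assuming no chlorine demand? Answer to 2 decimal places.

(a) [OCl⁻]/[HOCl] = 10^(pH − pKa) = 10^(7.48 − 7.46) = 10^0.02 = 1.047.
(a) Fraction as HOCl = 1 / (1 + 1.047) = 0.4885.

(b) Volume: 235,000 US gal × 3.785 L/gal = 889,475 L.
(b) Available chlorine delivered: 4090 g × 0.657 = 2687 g as Cl₂.
(b) Concentration rise: 2687 g / 889,475 L = 3.021 mg/L = 3.02 ppm.

(a) 48.8%; (b) 3.02 ppm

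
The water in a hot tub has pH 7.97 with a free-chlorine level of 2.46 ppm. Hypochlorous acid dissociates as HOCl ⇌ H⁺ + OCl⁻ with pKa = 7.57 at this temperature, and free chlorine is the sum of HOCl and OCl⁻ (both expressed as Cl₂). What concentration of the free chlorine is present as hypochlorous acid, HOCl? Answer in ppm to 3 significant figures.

[OCl⁻]/[HOCl] = 10^(pH − pKa) = 10^(7.97 − 7.57) = 10^0.40 = 2.512.
Fraction as HOCl = 1 / (1 + 2.512) = 0.2847.
HOCl = 0.2847 × 2.46 ppm = 0.7005 ppm.

0.700 ppm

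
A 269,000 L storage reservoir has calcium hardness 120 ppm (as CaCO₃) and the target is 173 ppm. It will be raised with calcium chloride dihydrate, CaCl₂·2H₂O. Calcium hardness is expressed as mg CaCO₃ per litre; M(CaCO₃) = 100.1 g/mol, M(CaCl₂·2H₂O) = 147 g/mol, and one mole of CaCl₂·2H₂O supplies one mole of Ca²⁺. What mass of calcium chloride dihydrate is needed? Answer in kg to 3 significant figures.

Hardness to add: (173 − 120) = 53 mg/L as CaCO₃ × 269,000 L = 14,260 g as CaCO₃.
Moles of Ca²⁺ (1 mol Ca²⁺ ≡ 1 mol CaCO₃): 14,260 / 100.1 g/mol = 142.4 mol.
Mass of CaCl₂·2H₂O: 142.4 × 147 = 20,940 g.

20.9 kg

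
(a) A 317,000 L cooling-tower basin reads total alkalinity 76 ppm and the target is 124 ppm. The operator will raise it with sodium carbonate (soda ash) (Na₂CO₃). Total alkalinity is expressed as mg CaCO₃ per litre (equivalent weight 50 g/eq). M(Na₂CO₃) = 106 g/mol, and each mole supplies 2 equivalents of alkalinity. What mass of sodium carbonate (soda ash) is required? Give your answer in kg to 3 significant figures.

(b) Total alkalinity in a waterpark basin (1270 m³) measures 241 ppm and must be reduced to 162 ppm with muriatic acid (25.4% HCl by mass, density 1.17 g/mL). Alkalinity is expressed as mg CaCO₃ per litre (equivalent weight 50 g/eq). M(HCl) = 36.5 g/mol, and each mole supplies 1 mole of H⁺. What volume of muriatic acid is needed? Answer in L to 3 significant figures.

(a) Alkalinity to add: (124 − 76) = 48 mg/L as CaCO₃ × 317,000 L = 15,220 g as CaCO₃.
(a) Equivalents: 15,220 g ÷ 50 g/eq = 304.3 eq.
(a) Each mole of Na₂CO₃ supplies 2 eq, so 304.3 / 2 = 152.2 mol.
(a) Mass: 152.2 mol × 106 g/mol = 16,130 g.

(b) Volume: 1270 m³ = 1,270,000 L.
(b) Alkalinity to neutralize: (241 − 162) = 79 mg/L as CaCO₃ × 1,270,000 L = 100,300 g as CaCO₃.
(b) Equivalents of H⁺ required: 100,300 ÷ 50 g/eq = 2007 eq = 2007 mol HCl.
(b) Mass of HCl: 2007 × 36.5 = 73,240 g.
(b) Mass of 25.4% solution: 73,240 / 0.254 = 288,400 g.
(b) Volume: 288,400 g ÷ 1.17 g/mL = 246,500 mL.

(a) 16.1 kg; (b) 246 L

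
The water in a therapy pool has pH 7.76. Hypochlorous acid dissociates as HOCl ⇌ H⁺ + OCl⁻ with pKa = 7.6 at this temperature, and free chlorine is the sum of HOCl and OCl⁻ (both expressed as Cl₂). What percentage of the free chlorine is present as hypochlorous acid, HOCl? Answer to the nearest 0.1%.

[OCl⁻]/[HOCl] = 10^(pH − pKa) = 10^(7.76 − 7.6) = 10^0.16 = 1.445.
Fraction as HOCl = 1 / (1 + 1.445) = 0.4089.

40.9%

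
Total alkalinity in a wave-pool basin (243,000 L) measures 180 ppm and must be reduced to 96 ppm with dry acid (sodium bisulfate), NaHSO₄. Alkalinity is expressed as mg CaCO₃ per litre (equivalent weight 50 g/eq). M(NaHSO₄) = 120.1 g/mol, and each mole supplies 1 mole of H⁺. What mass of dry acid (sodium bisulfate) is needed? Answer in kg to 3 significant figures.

49.0 kg

Alkalinity to neutralize: (180 − 96) = 84 mg/L as CaCO₃ × 243,000 L = 20,410 g as CaCO₃.
Equivalents of H⁺ required: 20,410 ÷ 50 g/eq = 408.2 eq = 408.2 mol NaHSO₄.
Mass of NaHSO₄: 408.2 × 120.1 = 49,030 g.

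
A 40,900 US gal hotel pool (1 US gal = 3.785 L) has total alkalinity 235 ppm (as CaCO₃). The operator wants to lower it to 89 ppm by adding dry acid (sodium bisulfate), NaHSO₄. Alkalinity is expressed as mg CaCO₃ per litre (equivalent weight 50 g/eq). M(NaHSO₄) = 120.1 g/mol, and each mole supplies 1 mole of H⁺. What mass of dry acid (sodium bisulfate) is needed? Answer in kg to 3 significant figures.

Volume: 40,900 US gal × 3.785 L/gal = 154,806 L.
Alkalinity to neutralize: (235 − 89) = 146 mg/L as CaCO₃ × 154,806 L = 22,600 g as CaCO₃.
Equivalents of H⁺ required: 22,600 ÷ 50 g/eq = 452 eq = 452 mol NaHSO₄.
Mass of NaHSO₄: 452 × 120.1 = 54,290 g.

54.3 kg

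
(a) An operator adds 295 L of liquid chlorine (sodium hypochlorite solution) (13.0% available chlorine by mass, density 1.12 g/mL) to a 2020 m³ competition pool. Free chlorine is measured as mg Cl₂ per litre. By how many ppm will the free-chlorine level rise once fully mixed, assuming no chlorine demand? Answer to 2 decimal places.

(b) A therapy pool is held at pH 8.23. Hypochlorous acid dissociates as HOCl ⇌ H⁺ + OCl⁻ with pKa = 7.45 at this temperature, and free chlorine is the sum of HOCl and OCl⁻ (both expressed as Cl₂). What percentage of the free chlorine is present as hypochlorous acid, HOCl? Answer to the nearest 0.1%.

(a) Volume: 2020 m³ = 2,020,000 L.
(a) Mass of solution: 295 L × 1000 mL/L × 1.12 g/mL = 330,400 g.
(a) Available chlorine delivered: 330,400 g × 0.13 = 42,950 g as Cl₂.
(a) Concentration rise: 42,950 g / 2,020,000 L = 21.26 mg/L = 21.26 ppm.

(b) [OCl⁻]/[HOCl] = 10^(pH − pKa) = 10^(8.23 − 7.45) = 10^0.78 = 6.026.
(b) Fraction as HOCl = 1 / (1 + 6.026) = 0.1423.

(a) 21.26 ppm; (b) 14.2%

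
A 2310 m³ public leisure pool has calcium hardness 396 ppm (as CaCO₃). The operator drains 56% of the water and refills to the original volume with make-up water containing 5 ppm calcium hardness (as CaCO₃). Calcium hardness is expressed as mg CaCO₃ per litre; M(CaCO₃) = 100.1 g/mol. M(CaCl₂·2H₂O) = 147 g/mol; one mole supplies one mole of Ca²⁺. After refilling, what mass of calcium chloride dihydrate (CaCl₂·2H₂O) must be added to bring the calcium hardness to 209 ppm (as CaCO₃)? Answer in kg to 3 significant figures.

Volume: 2310 m³ = 2,310,000 L.
After draining 56% and refilling: 396 × 0.44 + 5 × 0.56 = 177.04 ppm.
Deficit to target: 209 − 177.04 = 31.96 mg/L.
As CaCO₃: 31.96 mg/L × 2,310,000 L = 73,830 g; ÷ 100.1 = 737.5 mol Ca²⁺.
Mass: 737.5 × 147 = 108,400 g.

108 kg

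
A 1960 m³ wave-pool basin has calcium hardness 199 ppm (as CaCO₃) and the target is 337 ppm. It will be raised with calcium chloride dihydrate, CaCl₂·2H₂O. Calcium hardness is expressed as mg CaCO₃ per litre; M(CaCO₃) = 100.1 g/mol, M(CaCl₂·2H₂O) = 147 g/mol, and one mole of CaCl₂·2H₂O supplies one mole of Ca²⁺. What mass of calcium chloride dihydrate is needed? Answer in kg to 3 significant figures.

397 kg

Volume: 1960 m³ = 1,960,000 L.
Hardness to add: (337 − 199) = 138 mg/L as CaCO₃ × 1,960,000 L = 270,500 g as CaCO₃.
Moles of Ca²⁺ (1 mol Ca²⁺ ≡ 1 mol CaCO₃): 270,500 / 100.1 g/mol = 2702 mol.
Mass of CaCl₂·2H₂O: 2702 × 147 = 397,200 g.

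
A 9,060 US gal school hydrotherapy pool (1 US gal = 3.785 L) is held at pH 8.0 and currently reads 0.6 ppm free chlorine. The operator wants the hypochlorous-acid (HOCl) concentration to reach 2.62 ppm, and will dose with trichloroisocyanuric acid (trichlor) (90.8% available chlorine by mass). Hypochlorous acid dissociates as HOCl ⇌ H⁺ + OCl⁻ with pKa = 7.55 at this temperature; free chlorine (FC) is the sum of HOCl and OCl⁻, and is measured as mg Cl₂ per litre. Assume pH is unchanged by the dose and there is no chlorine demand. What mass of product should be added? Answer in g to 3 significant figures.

355 g

Volume: 9,060 US gal × 3.785 L/gal = 34,292 L.
[OCl⁻]/[HOCl] = 10^(pH − pKa) = 10^(8.0 − 7.55) = 2.818; fraction as HOCl = 1/(1 + 2.818) = 0.2619.
Free chlorine required for 2.62 ppm HOCl: 2.62 / 0.2619 = 10 ppm.
FC to add: 10 − 0.6 = 9.404 mg/L as Cl₂.
Cl₂ equivalent: 9.404 mg/L × 34,292 L = 322.5 g.
Product at 90.8% available Cl: 322.5 / 0.908 = 355.2 g.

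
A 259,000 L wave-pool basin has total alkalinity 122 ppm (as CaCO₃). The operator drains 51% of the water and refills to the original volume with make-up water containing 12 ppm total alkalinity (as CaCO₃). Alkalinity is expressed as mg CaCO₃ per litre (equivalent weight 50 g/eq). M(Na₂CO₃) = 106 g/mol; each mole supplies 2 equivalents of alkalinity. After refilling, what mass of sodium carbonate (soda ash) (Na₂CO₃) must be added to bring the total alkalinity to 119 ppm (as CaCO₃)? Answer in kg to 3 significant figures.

After draining 51% and refilling: 122 × 0.49 + 12 × 0.51 = 65.9 ppm.
Deficit to target: 119 − 65.9 = 53.1 mg/L.
As CaCO₃: 53.1 mg/L × 259,000 L = 13,750 g; ÷ 50 g/eq ÷ 2 = 137.5 mol Na₂CO₃.
Mass: 137.5 × 106 = 14,580 g.

14.6 kg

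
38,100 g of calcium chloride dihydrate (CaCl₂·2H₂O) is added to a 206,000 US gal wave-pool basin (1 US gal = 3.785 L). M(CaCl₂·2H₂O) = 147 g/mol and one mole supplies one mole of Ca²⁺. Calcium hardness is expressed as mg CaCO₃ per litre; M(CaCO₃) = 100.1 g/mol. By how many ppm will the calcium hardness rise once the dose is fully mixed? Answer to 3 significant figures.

33.3 ppm

Volume: 206,000 US gal × 3.785 L/gal = 779,710 L.
Moles of Ca²⁺: 38,100 g ÷ 147 g/mol = 259.2 mol.
As CaCO₃: 259.2 mol × 100.1 g/mol = 25,940 g.
Rise: 25,940 g / 779,710 L × 1000 = 33.27 mg/L.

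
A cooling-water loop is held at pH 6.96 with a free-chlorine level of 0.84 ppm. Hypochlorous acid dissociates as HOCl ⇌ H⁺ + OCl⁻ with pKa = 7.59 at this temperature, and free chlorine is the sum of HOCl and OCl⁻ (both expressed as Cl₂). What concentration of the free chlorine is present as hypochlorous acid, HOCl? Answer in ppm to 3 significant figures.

[OCl⁻]/[HOCl] = 10^(pH − pKa) = 10^(6.96 − 7.59) = 10^-0.63 = 0.2344.
Fraction as HOCl = 1 / (1 + 0.2344) = 0.8101.
HOCl = 0.8101 × 0.84 ppm = 0.6805 ppm.

0.680 ppm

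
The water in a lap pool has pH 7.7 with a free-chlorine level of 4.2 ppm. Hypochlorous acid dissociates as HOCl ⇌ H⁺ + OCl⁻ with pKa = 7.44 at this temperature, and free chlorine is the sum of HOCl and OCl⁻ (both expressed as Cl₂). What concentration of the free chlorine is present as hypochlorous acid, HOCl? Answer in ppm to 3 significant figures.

[OCl⁻]/[HOCl] = 10^(pH − pKa) = 10^(7.7 − 7.44) = 10^0.26 = 1.82.
Fraction as HOCl = 1 / (1 + 1.82) = 0.3546.
HOCl = 0.3546 × 4.2 ppm = 1.49 ppm.

1.49 ppm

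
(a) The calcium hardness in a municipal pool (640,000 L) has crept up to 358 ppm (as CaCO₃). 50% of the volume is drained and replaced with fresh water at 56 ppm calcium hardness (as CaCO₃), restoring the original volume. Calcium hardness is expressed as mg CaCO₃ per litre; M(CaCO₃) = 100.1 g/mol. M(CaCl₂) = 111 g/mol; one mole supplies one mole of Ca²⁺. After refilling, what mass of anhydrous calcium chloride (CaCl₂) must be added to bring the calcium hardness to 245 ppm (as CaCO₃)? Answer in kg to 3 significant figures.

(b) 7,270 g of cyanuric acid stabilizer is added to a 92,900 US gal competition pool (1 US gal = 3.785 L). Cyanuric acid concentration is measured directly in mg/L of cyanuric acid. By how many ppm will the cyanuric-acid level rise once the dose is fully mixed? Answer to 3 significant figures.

(a) After draining 50% and refilling: 358 × 0.50 + 56 × 0.50 = 207 ppm.
(a) Deficit to target: 245 − 207 = 38 mg/L.
(a) As CaCO₃: 38 mg/L × 640,000 L = 24,320 g; ÷ 100.1 = 243 mol Ca²⁺.
(a) Mass: 243 × 111 = 26,970 g.

(b) Volume: 92,900 US gal × 3.785 L/gal = 351,626 L.
(b) Rise: 7,270 g / 351,626 L × 1000 = 20.68 mg/L.

(a) 27.0 kg; (b) 20.7 ppm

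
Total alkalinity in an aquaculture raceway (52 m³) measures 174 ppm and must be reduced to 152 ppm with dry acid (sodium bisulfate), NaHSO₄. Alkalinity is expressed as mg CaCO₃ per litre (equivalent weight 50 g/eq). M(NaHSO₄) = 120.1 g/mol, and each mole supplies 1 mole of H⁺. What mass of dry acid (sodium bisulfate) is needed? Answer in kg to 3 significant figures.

2.75 kg

Volume: 52 m³ = 52,000 L.
Alkalinity to neutralize: (174 − 152) = 22 mg/L as CaCO₃ × 52,000 L = 1144 g as CaCO₃.
Equivalents of H⁺ required: 1144 ÷ 50 g/eq = 22.88 eq = 22.88 mol NaHSO₄.
Mass of NaHSO₄: 22.88 × 120.1 = 2748 g.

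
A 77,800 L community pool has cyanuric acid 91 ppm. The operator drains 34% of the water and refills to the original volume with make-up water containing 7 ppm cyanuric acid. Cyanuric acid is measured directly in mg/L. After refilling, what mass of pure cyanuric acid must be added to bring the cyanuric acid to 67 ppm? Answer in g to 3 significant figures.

After draining 34% and refilling: 91 × 0.66 + 7 × 0.34 = 62.44 ppm.
Deficit to target: 67 − 62.44 = 4.56 mg/L.
Mass: 4.56 mg/L × 77,800 L = 354.8 g cyanuric acid.

355 g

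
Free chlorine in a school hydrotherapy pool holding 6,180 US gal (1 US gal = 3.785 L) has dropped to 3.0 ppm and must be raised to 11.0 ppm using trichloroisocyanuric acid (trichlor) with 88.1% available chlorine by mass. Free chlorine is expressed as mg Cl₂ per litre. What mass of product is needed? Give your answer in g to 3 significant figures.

212 g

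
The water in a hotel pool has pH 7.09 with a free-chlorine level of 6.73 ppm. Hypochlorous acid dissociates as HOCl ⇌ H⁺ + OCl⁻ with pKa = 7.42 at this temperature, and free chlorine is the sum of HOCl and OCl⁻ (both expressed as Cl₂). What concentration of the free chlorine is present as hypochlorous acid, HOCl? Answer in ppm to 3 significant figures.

[OCl⁻]/[HOCl] = 10^(pH − pKa) = 10^(7.09 − 7.42) = 10^-0.33 = 0.4677.
Fraction as HOCl = 1 / (1 + 0.4677) = 0.6813.
HOCl = 0.6813 × 6.73 ppm = 4.585 ppm.

4.59 ppm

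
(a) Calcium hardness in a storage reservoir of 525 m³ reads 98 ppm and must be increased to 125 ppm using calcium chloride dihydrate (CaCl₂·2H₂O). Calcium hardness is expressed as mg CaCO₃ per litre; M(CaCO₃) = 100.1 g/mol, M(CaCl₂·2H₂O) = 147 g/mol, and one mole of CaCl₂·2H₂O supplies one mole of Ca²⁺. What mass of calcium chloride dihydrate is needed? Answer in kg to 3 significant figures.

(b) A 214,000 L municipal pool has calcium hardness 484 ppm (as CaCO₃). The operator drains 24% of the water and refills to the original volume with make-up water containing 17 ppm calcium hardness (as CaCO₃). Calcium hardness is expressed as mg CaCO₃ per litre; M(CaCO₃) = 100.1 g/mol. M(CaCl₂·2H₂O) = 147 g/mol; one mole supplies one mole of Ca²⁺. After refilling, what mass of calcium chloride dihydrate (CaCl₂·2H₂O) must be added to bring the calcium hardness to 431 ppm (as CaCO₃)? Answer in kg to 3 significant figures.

(a) Volume: 525 m³ = 525,000 L.
(a) Hardness to add: (125 − 98) = 27 mg/L as CaCO₃ × 525,000 L = 14,180 g as CaCO₃.
(a) Moles of Ca²⁺ (1 mol Ca²⁺ ≡ 1 mol CaCO₃): 14,180 / 100.1 g/mol = 141.6 mol.
(a) Mass of CaCl₂·2H₂O: 141.6 × 147 = 20,820 g.

(b) After draining 24% and refilling: 484 × 0.76 + 17 × 0.24 = 371.92 ppm.
(b) Deficit to target: 431 − 371.92 = 59.08 mg/L.
(b) As CaCO₃: 59.08 mg/L × 214,000 L = 12,640 g; ÷ 100.1 = 126.3 mol Ca²⁺.
(b) Mass: 126.3 × 147 = 18,570 g.

(a) 20.8 kg; (b) 18.6 kg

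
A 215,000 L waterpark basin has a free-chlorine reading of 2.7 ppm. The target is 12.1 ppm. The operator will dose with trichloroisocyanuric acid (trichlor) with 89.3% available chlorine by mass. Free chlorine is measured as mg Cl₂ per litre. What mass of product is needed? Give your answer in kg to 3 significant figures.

2.26 kg

Chlorine deficit: 12.1 − 2.7 = 9.4 ppm = 9.4 mg/L as Cl₂.
Cl₂ equivalent needed: 9.4 mg/L × 215,000 L = 2,021,000 mg = 2021 g.
Product at 89.3% available chlorine: 2021 / 0.893 = 2263 g.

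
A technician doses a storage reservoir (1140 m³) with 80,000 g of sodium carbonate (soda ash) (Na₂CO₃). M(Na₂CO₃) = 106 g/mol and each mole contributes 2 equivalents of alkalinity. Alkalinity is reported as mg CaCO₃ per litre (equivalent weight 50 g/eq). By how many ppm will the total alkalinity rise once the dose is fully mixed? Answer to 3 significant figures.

Volume: 1140 m³ = 1,140,000 L.
Moles of Na₂CO₃: 80,000 g ÷ 106 g/mol = 754.7 mol → 1509 eq of alkalinity.
As CaCO₃: 1509 eq × 50 g/eq = 75,470 g.
Rise: 75,470 g / 1,140,000 L × 1000 = 66.2 mg/L.

66.2 ppm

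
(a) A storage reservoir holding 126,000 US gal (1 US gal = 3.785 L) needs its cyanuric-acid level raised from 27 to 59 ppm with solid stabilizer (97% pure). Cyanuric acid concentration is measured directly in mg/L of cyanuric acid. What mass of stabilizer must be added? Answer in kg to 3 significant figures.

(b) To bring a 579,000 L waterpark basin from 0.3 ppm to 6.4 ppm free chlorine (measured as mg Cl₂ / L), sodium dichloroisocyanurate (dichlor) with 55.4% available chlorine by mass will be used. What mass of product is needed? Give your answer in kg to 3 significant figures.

(a) 15.7 kg; (b) 6.38 kg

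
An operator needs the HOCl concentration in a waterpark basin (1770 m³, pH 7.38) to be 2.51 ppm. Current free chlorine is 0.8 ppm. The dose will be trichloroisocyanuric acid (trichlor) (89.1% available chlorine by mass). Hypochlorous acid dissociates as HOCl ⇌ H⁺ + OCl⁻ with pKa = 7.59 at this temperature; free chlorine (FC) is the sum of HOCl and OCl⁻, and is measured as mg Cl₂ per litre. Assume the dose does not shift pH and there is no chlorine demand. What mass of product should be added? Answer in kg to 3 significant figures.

6.47 kg

Volume: 1770 m³ = 1,770,000 L.
[OCl⁻]/[HOCl] = 10^(pH − pKa) = 10^(7.38 − 7.59) = 0.6166; fraction as HOCl = 1/(1 + 0.6166) = 0.6186.
Free chlorine required for 2.51 ppm HOCl: 2.51 / 0.6186 = 4.058 ppm.
FC to add: 4.058 − 0.8 = 3.258 mg/L as Cl₂.
Cl₂ equivalent: 3.258 mg/L × 1,770,000 L = 5766 g.
Product at 89.1% available Cl: 5766 / 0.891 = 6471 g.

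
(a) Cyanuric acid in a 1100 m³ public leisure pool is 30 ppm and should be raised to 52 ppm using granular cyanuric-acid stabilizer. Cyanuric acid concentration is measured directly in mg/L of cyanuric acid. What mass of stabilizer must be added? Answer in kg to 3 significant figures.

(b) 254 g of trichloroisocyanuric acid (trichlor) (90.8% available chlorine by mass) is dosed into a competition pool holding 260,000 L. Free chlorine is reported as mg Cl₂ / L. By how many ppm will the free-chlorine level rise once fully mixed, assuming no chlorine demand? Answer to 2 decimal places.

(a) 24.2 kg; (b) 0.89 ppm

(a) Volume: 1100 m³ = 1,100,000 L.
(a) CYA to add: (52 − 30) = 22 mg/L × 1,100,000 L = 24,200 g cyanuric acid.

(b) Available chlorine delivered: 254 g × 0.908 = 230.6 g as Cl₂.
(b) Concentration rise: 230.6 g / 260,000 L = 0.887 mg/L = 0.89 ppm.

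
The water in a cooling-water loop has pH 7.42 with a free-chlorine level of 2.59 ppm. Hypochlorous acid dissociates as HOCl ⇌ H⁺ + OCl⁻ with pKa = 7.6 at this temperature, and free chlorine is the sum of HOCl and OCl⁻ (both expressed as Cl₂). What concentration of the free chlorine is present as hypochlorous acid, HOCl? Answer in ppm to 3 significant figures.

[OCl⁻]/[HOCl] = 10^(pH − pKa) = 10^(7.42 − 7.6) = 10^-0.18 = 0.6607.
Fraction as HOCl = 1 / (1 + 0.6607) = 0.6022.
HOCl = 0.6022 × 2.59 ppm = 1.56 ppm.

1.56 ppm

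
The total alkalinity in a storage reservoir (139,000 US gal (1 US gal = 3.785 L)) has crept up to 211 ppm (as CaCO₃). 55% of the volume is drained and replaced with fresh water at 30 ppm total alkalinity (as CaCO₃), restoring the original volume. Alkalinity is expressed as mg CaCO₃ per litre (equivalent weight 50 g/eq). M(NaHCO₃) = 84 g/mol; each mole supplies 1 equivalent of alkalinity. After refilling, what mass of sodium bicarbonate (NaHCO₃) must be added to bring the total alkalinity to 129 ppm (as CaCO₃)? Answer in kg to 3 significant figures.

Volume: 139,000 US gal × 3.785 L/gal = 526,115 L.
After draining 55% and refilling: 211 × 0.45 + 30 × 0.55 = 111.45 ppm.
Deficit to target: 129 − 111.45 = 17.55 mg/L.
As CaCO₃: 17.55 mg/L × 526,115 L = 9233 g; ÷ 50 g/eq ÷ 1 = 184.7 mol NaHCO₃.
Mass: 184.7 × 84 = 15,510 g.

15.5 kg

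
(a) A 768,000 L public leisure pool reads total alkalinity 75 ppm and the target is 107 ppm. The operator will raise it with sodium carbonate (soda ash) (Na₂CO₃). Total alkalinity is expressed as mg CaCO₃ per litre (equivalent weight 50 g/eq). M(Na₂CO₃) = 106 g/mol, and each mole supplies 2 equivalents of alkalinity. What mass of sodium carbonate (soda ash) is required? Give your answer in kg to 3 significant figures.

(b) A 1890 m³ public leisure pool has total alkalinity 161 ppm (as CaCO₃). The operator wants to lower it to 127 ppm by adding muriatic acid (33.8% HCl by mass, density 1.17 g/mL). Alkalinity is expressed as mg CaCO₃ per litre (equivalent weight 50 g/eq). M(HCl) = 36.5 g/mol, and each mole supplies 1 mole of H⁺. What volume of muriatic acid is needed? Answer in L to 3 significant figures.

(a) 26.1 kg; (b) 119 L

(a) Alkalinity to add: (107 − 75) = 32 mg/L as CaCO₃ × 768,000 L = 24,580 g as CaCO₃.
(a) Equivalents: 24,580 g ÷ 50 g/eq = 491.5 eq.
(a) Each mole of Na₂CO₃ supplies 2 eq, so 491.5 / 2 = 245.8 mol.
(a) Mass: 245.8 mol × 106 g/mol = 26,050 g.

(b) Volume: 1890 m³ = 1,890,000 L.
(b) Alkalinity to neutralize: (161 − 127) = 34 mg/L as CaCO₃ × 1,890,000 L = 64,260 g as CaCO₃.
(b) Equivalents of H⁺ required: 64,260 ÷ 50 g/eq = 1285 eq = 1285 mol HCl.
(b) Mass of HCl: 1285 × 36.5 = 46,910 g.
(b) Mass of 33.8% solution: 46,910 / 0.338 = 138,800 g.
(b) Volume: 138,800 g ÷ 1.17 g/mL = 118,600 mL.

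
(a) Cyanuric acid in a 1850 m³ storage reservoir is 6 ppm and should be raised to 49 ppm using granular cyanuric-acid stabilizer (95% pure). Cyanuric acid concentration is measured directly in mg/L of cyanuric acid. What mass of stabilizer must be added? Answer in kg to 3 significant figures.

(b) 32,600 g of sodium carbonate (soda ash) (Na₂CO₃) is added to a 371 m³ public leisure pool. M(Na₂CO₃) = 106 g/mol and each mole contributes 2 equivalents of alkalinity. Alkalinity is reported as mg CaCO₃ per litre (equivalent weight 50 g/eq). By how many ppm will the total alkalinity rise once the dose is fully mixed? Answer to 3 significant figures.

(a) Volume: 1850 m³ = 1,850,000 L.
(a) CYA to add: (49 − 6) = 43 mg/L × 1,850,000 L = 79,550 g cyanuric acid.
(a) At 95% purity: 79,550 / 0.95 = 83,740 g product.

(b) Volume: 371 m³ = 371,000 L.
(b) Moles of Na₂CO₃: 32,600 g ÷ 106 g/mol = 307.5 mol → 615.1 eq of alkalinity.
(b) As CaCO₃: 615.1 eq × 50 g/eq = 30,750 g.
(b) Rise: 30,750 g / 371,000 L × 1000 = 82.9 mg/L.

(a) 83.7 kg; (b) 82.9 ppm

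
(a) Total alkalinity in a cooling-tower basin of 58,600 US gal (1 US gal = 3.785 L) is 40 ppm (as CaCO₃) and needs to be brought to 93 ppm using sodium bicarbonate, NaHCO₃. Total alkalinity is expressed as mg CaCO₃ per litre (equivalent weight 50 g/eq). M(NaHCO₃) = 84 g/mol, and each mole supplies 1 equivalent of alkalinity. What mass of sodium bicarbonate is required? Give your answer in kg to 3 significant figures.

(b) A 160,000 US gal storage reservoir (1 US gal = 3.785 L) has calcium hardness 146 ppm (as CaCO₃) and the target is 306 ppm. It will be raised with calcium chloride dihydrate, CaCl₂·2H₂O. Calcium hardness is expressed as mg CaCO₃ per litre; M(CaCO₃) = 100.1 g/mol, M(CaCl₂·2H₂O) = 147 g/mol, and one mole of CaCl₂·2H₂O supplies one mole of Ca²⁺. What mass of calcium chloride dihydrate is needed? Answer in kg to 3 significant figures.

(a) Volume: 58,600 US gal × 3.785 L/gal = 221,801 L.
(a) Alkalinity to add: (93 − 40) = 53 mg/L as CaCO₃ × 221,801 L = 11,760 g as CaCO₃.
(a) Equivalents: 11,760 g ÷ 50 g/eq = 235.1 eq.
(a) NaHCO₃ supplies 1 eq per mole → 235.1 mol.
(a) Mass: 235.1 mol × 84 g/mol = 19,750 g.

(b) Volume: 160,000 US gal × 3.785 L/gal = 605,600 L.
(b) Hardness to add: (306 − 146) = 160 mg/L as CaCO₃ × 605,600 L = 96,900 g as CaCO₃.
(b) Moles of Ca²⁺ (1 mol Ca²⁺ ≡ 1 mol CaCO₃): 96,900 / 100.1 g/mol = 968 mol.
(b) Mass of CaCl₂·2H₂O: 968 × 147 = 142,300 g.

(a) 19.7 kg; (b) 142 kg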